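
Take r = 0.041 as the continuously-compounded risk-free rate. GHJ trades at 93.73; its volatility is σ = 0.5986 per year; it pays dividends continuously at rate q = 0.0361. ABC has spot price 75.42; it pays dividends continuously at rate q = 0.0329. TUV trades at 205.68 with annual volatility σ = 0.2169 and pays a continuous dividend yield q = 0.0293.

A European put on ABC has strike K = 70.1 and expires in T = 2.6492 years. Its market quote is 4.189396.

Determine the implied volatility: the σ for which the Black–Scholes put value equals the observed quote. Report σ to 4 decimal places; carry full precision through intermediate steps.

sigma = 0.1607

At σ = 0.1607 the Black–Scholes value reproduces the quote:
σ√T = 0.1607·√2.6492 = 0.261561
d₁ = (ln(S/K) + (r−q+σ²/2)T) / (σ√T) = (ln(75.42/70.1) + (0.041−0.0329+0.1607²/2)·2.6492) / 0.261561 = (0.073150 + 0.055666) / 0.261561 = 0.492486
d₂ = d₁ − σ√T = 0.492486 − 0.261561 = 0.230925
e^{−rT} = 0.897074
e^{−qT} = 0.916532
N(−d₁) = 0.311188,  N(−d₂) = 0.408686
V = K·e^{−rT}·N(−d₂) − S·e^{−qT}·N(−d₁) = 25.700191 − 21.510795 = 4.189396 (the quoted price), and the Black–Scholes price is strictly increasing in σ, so σ is unique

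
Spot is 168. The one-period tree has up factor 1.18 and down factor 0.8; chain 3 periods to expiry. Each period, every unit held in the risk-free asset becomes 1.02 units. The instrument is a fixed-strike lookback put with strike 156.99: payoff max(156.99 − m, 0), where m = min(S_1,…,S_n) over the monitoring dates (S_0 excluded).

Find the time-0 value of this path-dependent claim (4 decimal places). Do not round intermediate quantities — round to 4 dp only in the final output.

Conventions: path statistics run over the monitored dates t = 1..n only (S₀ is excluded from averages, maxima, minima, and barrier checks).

price = 18.6069

No-arbitrage gives p* = (R−d)/(u−d) = 0.5789: enumerate every path, weight its payoff by its p*-probability, and discount by R^3.
Enumerate all 2^3 = 8 price paths (U = up ×1.18, D = down ×0.8); each path with k up-moves has probability p*^k·(1−p*)^(3−k).
DDD: m=86.0160, payoff=70.9740, prob=0.074646
UDD: m=126.8736, payoff=30.1164, prob=0.102639
DUD: m=126.8736, payoff=30.1164, prob=0.102639
UUD: m=187.1386, payoff=0.0000, prob=0.141128
DDU: m=107.5200, payoff=49.4700, prob=0.102639
UDU: m=158.5920, payoff=0.0000, prob=0.141128
DUU: m=134.4000, payoff=22.5900, prob=0.141128
UUU: m=198.2400, payoff=0.0000, prob=0.194052
Price = Σ prob·payoff / R^3 = 19.745820 / 1.061208 = 18.6069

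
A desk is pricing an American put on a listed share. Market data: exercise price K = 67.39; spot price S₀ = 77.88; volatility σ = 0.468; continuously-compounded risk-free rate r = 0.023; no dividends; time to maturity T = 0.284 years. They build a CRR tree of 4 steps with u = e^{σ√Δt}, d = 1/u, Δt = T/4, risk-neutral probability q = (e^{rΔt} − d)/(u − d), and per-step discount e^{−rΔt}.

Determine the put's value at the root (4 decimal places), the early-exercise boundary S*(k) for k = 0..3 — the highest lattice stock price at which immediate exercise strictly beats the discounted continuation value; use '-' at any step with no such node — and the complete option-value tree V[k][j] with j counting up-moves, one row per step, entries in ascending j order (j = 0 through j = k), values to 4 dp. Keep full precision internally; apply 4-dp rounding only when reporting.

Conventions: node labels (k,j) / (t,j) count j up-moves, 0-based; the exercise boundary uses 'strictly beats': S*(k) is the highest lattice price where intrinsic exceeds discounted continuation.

price = 3.3557
boundary = - - - 53.5739
tree:
3.3557
5.5347 0.9627
8.9018 1.8381 0.0000
13.8161 3.5095 0.0000 0.0000
20.0971 6.7009 0.0000 0.0000 0.0000

Δt=0.07100, u=1.13281, d=0.88276, q=0.47540, disc=e^(-rΔt)=0.99837
k=4 terminal: V=max(K-S,0) → 20.0971 6.7009 0.0000 0.0000 0.0000
k=3: j=0 S=53.5739 intr=13.8161 cont=13.7062 V=13.8161[EX]; j=1 S=68.7493 intr=0.0000 cont=3.5095 V=3.5095[hold]; j=2 S=88.2233 intr=0.0000 cont=0.0000 V=0.0000[hold]; j=3 S=113.2136 intr=0.0000 cont=0.0000 V=0.0000[hold]  S*(3)=53.5739
k=2: j=0 S=60.6891 intr=6.7009 cont=8.9018 V=8.9018[hold]; j=1 S=77.8800 intr=0.0000 cont=1.8381 V=1.8381[hold]; j=2 S=99.9404 intr=0.0000 cont=0.0000 V=0.0000[hold]  S*(2)=-
k=1: j=0 S=68.7493 intr=0.0000 cont=5.5347 V=5.5347[hold]; j=1 S=88.2233 intr=0.0000 cont=0.9627 V=0.9627[hold]  S*(1)=-
k=0: j=0 S=77.8800 intr=0.0000 cont=3.3557 V=3.3557[hold]  S*(0)=-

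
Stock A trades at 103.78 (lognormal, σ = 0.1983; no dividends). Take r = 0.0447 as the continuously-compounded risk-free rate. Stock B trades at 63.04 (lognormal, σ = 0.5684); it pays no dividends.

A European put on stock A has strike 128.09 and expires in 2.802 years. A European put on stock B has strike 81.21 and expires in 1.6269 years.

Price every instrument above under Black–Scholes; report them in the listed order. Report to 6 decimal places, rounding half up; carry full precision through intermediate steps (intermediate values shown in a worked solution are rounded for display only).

[stock A put K=128.09]
σ√T = 0.1983·√2.802 = 0.331938
d₁ = (ln(S/K) + (r+σ²/2)T) / (σ√T) = (ln(103.78/128.09) + (0.0447+0.1983²/2)·2.802) / 0.331938 = (-0.210460 + 0.180341) / 0.331938 = -0.090737
d₂ = d₁ − σ√T = -0.090737 − 0.331938 = -0.422675
e^{−rT} = 0.882277
N(−d₁) = 0.536149,  N(−d₂) = 0.663734
price = K·e^{−rT}·N(−d₂) − S·N(−d₁) = 75.009115 − 55.641572 = 19.367543
[stock B put K=81.21]
σ√T = 0.5684·√1.6269 = 0.724994
d₁ = (ln(S/K) + (r+σ²/2)T) / (σ√T) = (ln(63.04/81.21) + (0.0447+0.5684²/2)·1.6269) / 0.724994 = (-0.253269 + 0.335531) / 0.724994 = 0.113465
d₂ = d₁ − σ√T = 0.113465 − 0.724994 = -0.611529
e^{−rT} = 0.929859
N(−d₁) = 0.454831,  N(−d₂) = 0.729575
price = K·e^{−rT}·N(−d₂) − S·N(−d₁) = 55.093026 − 28.672534 = 26.420492

price(stock A put K=128.09) = 19.367543
price(stock B put K=81.21) = 26.420492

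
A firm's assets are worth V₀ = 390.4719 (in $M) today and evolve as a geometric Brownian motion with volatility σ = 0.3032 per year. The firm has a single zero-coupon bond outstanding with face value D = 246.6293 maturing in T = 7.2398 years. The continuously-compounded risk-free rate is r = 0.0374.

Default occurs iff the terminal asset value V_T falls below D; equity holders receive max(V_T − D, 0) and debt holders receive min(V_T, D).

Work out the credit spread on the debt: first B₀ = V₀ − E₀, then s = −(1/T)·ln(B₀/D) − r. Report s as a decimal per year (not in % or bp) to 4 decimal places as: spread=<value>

Equity is a call on the firm's assets struck at D = 246.6293:
d₁ = [ln(V₀/D) + (r + σ²/2)T] / (σ√T)
   = [ln(390.4719/246.6293) + (0.0374 + 0.5·0.3032²)·7.2398] / (0.3032·√7.2398)
   = [0.459470 + 0.603547] / 0.815816 = 1.303009
d₂ = d₁ − σ√T = 1.303009 − 0.815816 = 0.487193
N(d₁) = 0.903714,  N(d₂) = 0.686939,  e^(−rT) = 0.762793
E₀ = V₀·N(d₁) − D·e^(−rT)·N(d₂)
   = 390.4719·0.903714 − 246.6293·0.762793·0.686939 = 223.643123
B₀ = V₀ − E₀ = 390.4719 − 223.643123 = 166.828777
spread = −(1/T)·ln(B₀/D) − r = −(1/7.2398)·ln(166.828777/246.6293) − 0.0374 = 0.01659575

spread=0.0166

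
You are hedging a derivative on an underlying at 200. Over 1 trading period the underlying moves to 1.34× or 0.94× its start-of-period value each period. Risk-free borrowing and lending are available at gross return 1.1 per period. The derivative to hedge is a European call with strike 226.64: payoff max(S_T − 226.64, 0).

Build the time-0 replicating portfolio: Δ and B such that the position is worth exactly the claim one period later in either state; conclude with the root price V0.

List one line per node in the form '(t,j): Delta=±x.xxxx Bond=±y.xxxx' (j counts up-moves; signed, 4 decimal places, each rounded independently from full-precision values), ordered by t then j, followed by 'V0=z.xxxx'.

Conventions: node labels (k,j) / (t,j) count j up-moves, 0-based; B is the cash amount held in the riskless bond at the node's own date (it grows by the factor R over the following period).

Risk-neutral probability p* = (R−d)/(u−d) = (1.1−0.94)/(1.34−0.94) = 0.4000.
Expiry values: V(1,0)=0.0000, V(1,1)=41.3600
Node (0,0) S=200.0000: V=(p*·41.3600+(1−p*)·0.0000)/1.1=15.0400; Δ=(41.3600−0.0000)/(268.0000−188.0000)=0.5170; B=V−Δ·S=-88.3600
Verification: the root portfolio costs Δ(0,0)·S0 + B(0,0) = 15.0400, matching V0.

(0,0): Delta=0.5170 Bond=-88.3600
V0=15.0400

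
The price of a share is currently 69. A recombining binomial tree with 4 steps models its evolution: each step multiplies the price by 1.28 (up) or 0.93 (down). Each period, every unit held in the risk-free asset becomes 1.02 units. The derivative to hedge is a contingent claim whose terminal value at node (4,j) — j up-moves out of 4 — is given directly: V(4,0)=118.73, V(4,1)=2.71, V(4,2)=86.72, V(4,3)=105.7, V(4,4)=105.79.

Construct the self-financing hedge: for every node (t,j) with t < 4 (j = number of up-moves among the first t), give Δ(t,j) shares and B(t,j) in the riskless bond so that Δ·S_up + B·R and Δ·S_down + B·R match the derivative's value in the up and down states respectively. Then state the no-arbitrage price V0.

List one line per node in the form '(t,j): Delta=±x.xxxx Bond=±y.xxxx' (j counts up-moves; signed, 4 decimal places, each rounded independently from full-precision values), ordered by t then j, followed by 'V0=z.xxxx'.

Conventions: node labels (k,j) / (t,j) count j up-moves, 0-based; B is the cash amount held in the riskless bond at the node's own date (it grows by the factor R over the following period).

The replicating-portfolio and risk-neutral prices coincide; use p* = (1.02−0.93)/(1.28−0.93) = 0.2571 for the latter.
Expiry values: V(4,0)=118.7300, V(4,1)=2.7100, V(4,2)=86.7200, V(4,3)=105.7000, V(4,4)=105.7900
(3,0): S=55.5006. Δ = (V_up−V_dn)/(S_up−S_dn) = (2.7100−118.7300)/(71.0408−51.6156) = -5.9726. V = [p*·2.7100 + (1−p*)·118.7300]/1.02 = 87.1532. B = V − Δ·S = 418.6389.
(3,1): S=76.3880. Δ = (V_up−V_dn)/(S_up−S_dn) = (86.7200−2.7100)/(97.7766−71.0408) = 3.1422. V = [p*·86.7200 + (1−p*)·2.7100]/1.02 = 23.8359. B = V − Δ·S = -216.1927.
(3,2): S=105.1361. Δ = (V_up−V_dn)/(S_up−S_dn) = (105.7000−86.7200)/(134.5742−97.7766) = 0.5158. V = [p*·105.7000 + (1−p*)·86.7200]/1.02 = 89.8045. B = V − Δ·S = 35.5759.
(3,3): S=144.7035. Δ = (V_up−V_dn)/(S_up−S_dn) = (105.7900−105.7000)/(185.2205−134.5742) = 0.0018. V = [p*·105.7900 + (1−p*)·105.7000]/1.02 = 103.6501. B = V − Δ·S = 103.3930.
(2,0): S=59.6781. Δ = (V_up−V_dn)/(S_up−S_dn) = (23.8359−87.1532)/(76.3880−55.5006) = -3.0314. V = [p*·23.8359 + (1−p*)·87.1532]/1.02 = 69.4820. B = V − Δ·S = 250.3887.
(2,1): S=82.1376. Δ = (V_up−V_dn)/(S_up−S_dn) = (89.8045−23.8359)/(105.1361−76.3880) = 2.2947. V = [p*·89.8045 + (1−p*)·23.8359]/1.02 = 39.9992. B = V − Δ·S = -148.4826.
(2,2): S=113.0496. Δ = (V_up−V_dn)/(S_up−S_dn) = (103.6501−89.8045)/(144.7035−105.1361) = 0.3499. V = [p*·103.6501 + (1−p*)·89.8045]/1.02 = 91.5341. B = V − Δ·S = 51.9751.
(1,0): S=64.1700. Δ = (V_up−V_dn)/(S_up−S_dn) = (39.9992−69.4820)/(82.1376−59.6781) = -1.3127. V = [p*·39.9992 + (1−p*)·69.4820]/1.02 = 60.6870. B = V − Δ·S = 144.9234.
(1,1): S=88.3200. Δ = (V_up−V_dn)/(S_up−S_dn) = (91.5341−39.9992)/(113.0496−82.1376) = 1.6671. V = [p*·91.5341 + (1−p*)·39.9992]/1.02 = 52.2069. B = V − Δ·S = -95.0356.
(0,0): S=69.0000. Δ = (V_up−V_dn)/(S_up−S_dn) = (52.2069−60.6870)/(88.3200−64.1700) = -0.3511. V = [p*·52.2069 + (1−p*)·60.6870]/1.02 = 57.3592. B = V − Δ·S = 81.5879.
As a check, the time-0 holding Δ(0,0)·S0 + B(0,0) comes to 57.3592 — exactly V0.

(0,0): Delta=-0.3511 Bond=81.5879
(1,0): Delta=-1.3127 Bond=144.9234
(1,1): Delta=1.6671 Bond=-95.0356
(2,0): Delta=-3.0314 Bond=250.3887
(2,1): Delta=2.2947 Bond=-148.4826
(2,2): Delta=0.3499 Bond=51.9751
(3,0): Delta=-5.9726 Bond=418.6389
(3,1): Delta=3.1422 Bond=-216.1927
(3,2): Delta=0.5158 Bond=35.5759
(3,3): Delta=0.0018 Bond=103.3930
V0=57.3592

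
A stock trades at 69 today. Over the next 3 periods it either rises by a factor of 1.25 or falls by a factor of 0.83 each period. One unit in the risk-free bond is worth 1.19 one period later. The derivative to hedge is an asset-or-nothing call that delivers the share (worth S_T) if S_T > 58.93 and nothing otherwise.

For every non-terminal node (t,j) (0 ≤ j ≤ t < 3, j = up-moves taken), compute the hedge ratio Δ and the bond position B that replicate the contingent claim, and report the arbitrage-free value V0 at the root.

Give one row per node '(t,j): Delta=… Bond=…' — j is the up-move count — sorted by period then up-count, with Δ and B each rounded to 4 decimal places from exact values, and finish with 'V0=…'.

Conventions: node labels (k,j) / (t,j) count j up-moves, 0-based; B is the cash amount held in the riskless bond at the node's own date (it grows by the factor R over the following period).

Since d<R<u, set p* = (R−d)/(u−d) = 0.8571; price each node as the discounted p*-expectation of its children.
Payoffs at expiry: V(3,0)=0.0000, V(3,1)=59.4176, V(3,2)=89.4844, V(3,3)=134.7656
  t=2,j=0: stock 47.5341 → up 59.4176 (V=59.4176), down 39.4533 (V=0.0000). Price 42.7978; hedge Δ=2.9762, bond B=-98.6727.
  t=2,j=1: stock 71.5875 → up 89.4844 (V=89.4844), down 59.4176 (V=59.4176). Price 71.5875; hedge Δ=1.0000, bond B=0.0000.
  t=2,j=2: stock 107.8125 → up 134.7656 (V=134.7656), down 89.4844 (V=89.4844). Price 107.8125; hedge Δ=1.0000, bond B=0.0000.
  t=1,j=0: stock 57.2700 → up 71.5875 (V=71.5875), down 47.5341 (V=42.7978). Price 56.7014; hedge Δ=1.1969, bond B=-11.8455.
  t=1,j=1: stock 86.2500 → up 107.8125 (V=107.8125), down 71.5875 (V=71.5875). Price 86.2500; hedge Δ=1.0000, bond B=0.0000.
  t=0,j=0: stock 69.0000 → up 86.2500 (V=86.2500), down 57.2700 (V=56.7014). Price 68.9317; hedge Δ=1.0196, bond B=-1.4220.
Check: Δ(0,0)·S0 + B(0,0) = 68.9317 = V0.

(0,0): Delta=1.0196 Bond=-1.4220
(1,0): Delta=1.1969 Bond=-11.8455
(1,1): Delta=1.0000 Bond=0.0000
(2,0): Delta=2.9762 Bond=-98.6727
(2,1): Delta=1.0000 Bond=0.0000
(2,2): Delta=1.0000 Bond=0.0000
V0=68.9317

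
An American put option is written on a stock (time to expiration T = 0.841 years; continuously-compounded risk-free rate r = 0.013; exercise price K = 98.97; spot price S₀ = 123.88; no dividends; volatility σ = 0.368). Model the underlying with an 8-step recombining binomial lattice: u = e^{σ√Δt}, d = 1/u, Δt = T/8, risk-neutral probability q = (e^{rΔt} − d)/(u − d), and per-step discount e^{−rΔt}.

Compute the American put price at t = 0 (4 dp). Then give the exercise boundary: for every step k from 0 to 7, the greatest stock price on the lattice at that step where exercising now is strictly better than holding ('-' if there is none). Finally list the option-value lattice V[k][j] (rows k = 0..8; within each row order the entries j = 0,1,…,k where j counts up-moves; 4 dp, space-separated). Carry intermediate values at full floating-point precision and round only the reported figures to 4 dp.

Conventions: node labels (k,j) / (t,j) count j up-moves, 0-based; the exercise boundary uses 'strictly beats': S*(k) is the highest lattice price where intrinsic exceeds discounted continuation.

price = 5.1200
boundary = - - - - - 68.2195 76.8647 86.6055
tree:
5.1200
7.7791 2.2065
11.5424 3.6574 0.6151
16.6365 5.9660 1.1258 0.0545
23.1318 9.5319 2.0564 0.1042 0.0000
30.7505 14.8088 3.7484 0.1992 0.0000 0.0000
38.4234 22.1053 6.8166 0.3805 0.0000 0.0000 0.0000
45.2332 30.7505 12.3645 0.7271 0.0000 0.0000 0.0000 0.0000
51.2772 38.4234 22.1053 1.3893 0.0000 0.0000 0.0000 0.0000 0.0000

params: Δt=0.10512 u=1.12673 d=0.88753 q=0.47592 e^(-rΔt)=0.99863
t_8 payoffs: 51.2772 38.4234 22.1053 1.3893 0.0000 0.0000 0.0000 0.0000 0.0000
t_7: node(7,0) S=53.7368 payoff=45.2332 vs cont=45.0981 → 45.2332 [stop]  node(7,1) S=68.2195 payoff=30.7505 vs cont=30.6153 → 30.7505 [stop]  node(7,2) S=86.6055 payoff=12.3645 vs cont=12.2293 → 12.3645 [stop]  node(7,3) S=109.9468 payoff=0.0000 vs cont=0.7271 → 0.7271 [wait]  node(7,4) S=139.5789 payoff=0.0000 vs cont=0.0000 → 0.0000 [wait]  node(7,5) S=177.1972 payoff=0.0000 vs cont=0.0000 → 0.0000 [wait]  node(7,6) S=224.9541 payoff=0.0000 vs cont=0.0000 → 0.0000 [wait]  node(7,7) S=285.5821 payoff=0.0000 vs cont=0.0000 → 0.0000 [wait]  ⇒ S*(7)=86.6055
t_6: node(6,0) S=60.5466 payoff=38.4234 vs cont=38.2882 → 38.4234 [stop]  node(6,1) S=76.8647 payoff=22.1053 vs cont=21.9701 → 22.1053 [stop]  node(6,2) S=97.5807 payoff=1.3893 vs cont=6.8166 → 6.8166 [wait]  node(6,3) S=123.8800 payoff=0.0000 vs cont=0.3805 → 0.3805 [wait]  node(6,4) S=157.2672 payoff=0.0000 vs cont=0.0000 → 0.0000 [wait]  node(6,5) S=199.6528 payoff=0.0000 vs cont=0.0000 → 0.0000 [wait]  node(6,6) S=253.4617 payoff=0.0000 vs cont=0.0000 → 0.0000 [wait]  ⇒ S*(6)=76.8647
t_5: node(5,0) S=68.2195 payoff=30.7505 vs cont=30.6153 → 30.7505 [stop]  node(5,1) S=86.6055 payoff=12.3645 vs cont=14.8088 → 14.8088 [wait]  node(5,2) S=109.9468 payoff=0.0000 vs cont=3.7484 → 3.7484 [wait]  node(5,3) S=139.5789 payoff=0.0000 vs cont=0.1992 → 0.1992 [wait]  node(5,4) S=177.1972 payoff=0.0000 vs cont=0.0000 → 0.0000 [wait]  node(5,5) S=224.9541 payoff=0.0000 vs cont=0.0000 → 0.0000 [wait]  ⇒ S*(5)=68.2195
t_4: node(4,0) S=76.8647 payoff=22.1053 vs cont=23.1318 → 23.1318 [wait]  node(4,1) S=97.5807 payoff=1.3893 vs cont=9.5319 → 9.5319 [wait]  node(4,2) S=123.8800 payoff=0.0000 vs cont=2.0564 → 2.0564 [wait]  node(4,3) S=157.2672 payoff=0.0000 vs cont=0.1042 → 0.1042 [wait]  node(4,4) S=199.6528 payoff=0.0000 vs cont=0.0000 → 0.0000 [wait]  ⇒ S*(4)=-
t_3: node(3,0) S=86.6055 payoff=12.3645 vs cont=16.6365 → 16.6365 [wait]  node(3,1) S=109.9468 payoff=0.0000 vs cont=5.9660 → 5.9660 [wait]  node(3,2) S=139.5789 payoff=0.0000 vs cont=1.1258 → 1.1258 [wait]  node(3,3) S=177.1972 payoff=0.0000 vs cont=0.0545 → 0.0545 [wait]  ⇒ S*(3)=-
t_2: node(2,0) S=97.5807 payoff=1.3893 vs cont=11.5424 → 11.5424 [wait]  node(2,1) S=123.8800 payoff=0.0000 vs cont=3.6574 → 3.6574 [wait]  node(2,2) S=157.2672 payoff=0.0000 vs cont=0.6151 → 0.6151 [wait]  ⇒ S*(2)=-
t_1: node(1,0) S=109.9468 payoff=0.0000 vs cont=7.7791 → 7.7791 [wait]  node(1,1) S=139.5789 payoff=0.0000 vs cont=2.2065 → 2.2065 [wait]  ⇒ S*(1)=-
t_0: node(0,0) S=123.8800 payoff=0.0000 vs cont=5.1200 → 5.1200 [wait]  ⇒ S*(0)=-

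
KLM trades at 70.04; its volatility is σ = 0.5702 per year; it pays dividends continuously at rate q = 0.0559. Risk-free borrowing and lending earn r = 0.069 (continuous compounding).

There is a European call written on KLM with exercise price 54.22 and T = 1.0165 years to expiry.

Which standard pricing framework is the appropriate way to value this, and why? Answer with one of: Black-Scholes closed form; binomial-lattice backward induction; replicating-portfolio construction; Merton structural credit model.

framework: Black-Scholes closed form

Key observation: with KLM following a GBM at constant σ and r, the European call struck at 54.22 prices in closed form — nothing here needs a stepwise model or a balance sheet.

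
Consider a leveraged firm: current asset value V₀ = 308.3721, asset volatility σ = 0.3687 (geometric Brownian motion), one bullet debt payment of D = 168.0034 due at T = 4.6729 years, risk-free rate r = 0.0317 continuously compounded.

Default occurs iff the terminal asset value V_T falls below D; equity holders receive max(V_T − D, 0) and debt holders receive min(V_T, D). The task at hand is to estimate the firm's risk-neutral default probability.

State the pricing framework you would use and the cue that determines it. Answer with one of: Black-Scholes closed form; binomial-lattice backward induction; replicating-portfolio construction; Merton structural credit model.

Key observation: assets follow a GBM and default happens iff V_T < 168.0034; valuing claims on that split (equity as a call, risky debt as the residual) is the structural model's definition.

framework: Merton structural credit model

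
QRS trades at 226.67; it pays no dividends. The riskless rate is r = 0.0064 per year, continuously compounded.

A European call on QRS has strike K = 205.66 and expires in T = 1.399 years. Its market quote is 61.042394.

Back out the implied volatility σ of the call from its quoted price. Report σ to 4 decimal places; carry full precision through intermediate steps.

sigma = 0.4873

At σ = 0.4873 the Black–Scholes value reproduces the quote:
σ√T = 0.4873·√1.399 = 0.576375
d₁ = (ln(S/K) + (r+σ²/2)T) / (σ√T) = (ln(226.67/205.66) + (0.0064+0.4873²/2)·1.399) / 0.576375 = (0.097271 + 0.175058) / 0.576375 = 0.472485
d₂ = d₁ − σ√T = 0.472485 − 0.576375 = -0.103890
e^{−rT} = 0.991086
N(d₁) = 0.681710,  N(d₂) = 0.458628
V = S·N(d₁) − K·e^{−rT}·N(d₂) = 154.523138 − 93.480745 = 61.042394 (matching the quote); vega is positive throughout, so no other σ reproduces this price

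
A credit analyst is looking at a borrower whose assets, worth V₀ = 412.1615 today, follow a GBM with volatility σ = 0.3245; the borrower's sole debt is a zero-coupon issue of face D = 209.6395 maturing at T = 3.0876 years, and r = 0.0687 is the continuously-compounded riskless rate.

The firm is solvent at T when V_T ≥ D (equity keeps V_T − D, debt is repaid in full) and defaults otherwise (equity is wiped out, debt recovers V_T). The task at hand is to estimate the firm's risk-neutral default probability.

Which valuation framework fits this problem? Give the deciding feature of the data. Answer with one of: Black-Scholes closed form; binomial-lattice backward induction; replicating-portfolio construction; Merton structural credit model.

framework: Merton structural credit model

Key observation: the asked-for credit quantity lives on the firm's capital structure — asset value, asset volatility, debt face 209.6395 — which is the structural model's domain.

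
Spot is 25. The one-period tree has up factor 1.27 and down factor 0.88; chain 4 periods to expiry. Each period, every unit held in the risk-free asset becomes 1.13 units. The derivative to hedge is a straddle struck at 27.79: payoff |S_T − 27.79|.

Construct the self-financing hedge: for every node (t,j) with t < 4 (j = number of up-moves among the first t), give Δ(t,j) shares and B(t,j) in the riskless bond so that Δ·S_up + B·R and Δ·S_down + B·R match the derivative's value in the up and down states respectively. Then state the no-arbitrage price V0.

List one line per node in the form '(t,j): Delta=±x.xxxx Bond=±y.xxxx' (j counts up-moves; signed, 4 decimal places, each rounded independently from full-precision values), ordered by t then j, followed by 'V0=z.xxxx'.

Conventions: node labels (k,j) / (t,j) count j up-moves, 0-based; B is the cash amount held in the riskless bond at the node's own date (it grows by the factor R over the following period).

(0,0): Delta=0.7395 Bond=-9.3763
(1,0): Delta=0.3267 Bond=-1.5138
(1,1): Delta=0.8997 Bond=-15.6808
(2,0): Delta=-0.4837 Bond=13.9799
(2,1): Delta=0.6412 Bond=-10.4973
(2,2): Delta=1.0000 Bond=-21.7636
(3,0): Delta=-1.0000 Bond=24.5929
(3,1): Delta=-0.2834 Bond=10.8718
(3,2): Delta=1.0000 Bond=-24.5929
(3,3): Delta=1.0000 Bond=-24.5929
V0=9.1118

Under the risk-neutral measure, an up-move has probability p* = (R−d)/(u−d) = 0.6410 and values discount at R = 1.13.
At maturity the claim pays: V(4,0)=12.7976, V(4,1)=6.1533, V(4,2)=3.4357, V(4,3)=17.2744, V(4,4)=37.2462
  t=3,j=0: stock 17.0368 → up 21.6367 (V=6.1533), down 14.9924 (V=12.7976). Price 7.5561; hedge Δ=-1.0000, bond B=24.5929.
  t=3,j=1: stock 24.5872 → up 31.2257 (V=3.4357), down 21.6367 (V=6.1533). Price 3.9038; hedge Δ=-0.2834, bond B=10.8718.
  t=3,j=2: stock 35.4838 → up 45.0644 (V=17.2744), down 31.2257 (V=3.4357). Price 10.8909; hedge Δ=1.0000, bond B=-24.5929.
  t=3,j=3: stock 51.2096 → up 65.0362 (V=37.2462), down 45.0644 (V=17.2744). Price 26.6167; hedge Δ=1.0000, bond B=-24.5929.
  t=2,j=0: stock 19.3600 → up 24.5872 (V=3.9038), down 17.0368 (V=7.5561). Price 4.6149; hedge Δ=-0.4837, bond B=13.9799.
  t=2,j=1: stock 27.9400 → up 35.4838 (V=10.8909), down 24.5872 (V=3.9038). Price 7.4183; hedge Δ=0.6412, bond B=-10.4973.
  t=2,j=2: stock 40.3225 → up 51.2096 (V=26.6167), down 35.4838 (V=10.8909). Price 18.5589; hedge Δ=1.0000, bond B=-21.7636.
  t=1,j=0: stock 22.0000 → up 27.9400 (V=7.4183), down 19.3600 (V=4.6149). Price 5.6743; hedge Δ=0.3267, bond B=-1.5138.
  t=1,j=1: stock 31.7500 → up 40.3225 (V=18.5589), down 27.9400 (V=7.4183). Price 12.8847; hedge Δ=0.8997, bond B=-15.6808.
  t=0,j=0: stock 25.0000 → up 31.7500 (V=12.8847), down 22.0000 (V=5.6743). Price 9.1118; hedge Δ=0.7395, bond B=-9.3763.
As a check, the time-0 holding Δ(0,0)·S0 + B(0,0) comes to 9.1118 — exactly V0.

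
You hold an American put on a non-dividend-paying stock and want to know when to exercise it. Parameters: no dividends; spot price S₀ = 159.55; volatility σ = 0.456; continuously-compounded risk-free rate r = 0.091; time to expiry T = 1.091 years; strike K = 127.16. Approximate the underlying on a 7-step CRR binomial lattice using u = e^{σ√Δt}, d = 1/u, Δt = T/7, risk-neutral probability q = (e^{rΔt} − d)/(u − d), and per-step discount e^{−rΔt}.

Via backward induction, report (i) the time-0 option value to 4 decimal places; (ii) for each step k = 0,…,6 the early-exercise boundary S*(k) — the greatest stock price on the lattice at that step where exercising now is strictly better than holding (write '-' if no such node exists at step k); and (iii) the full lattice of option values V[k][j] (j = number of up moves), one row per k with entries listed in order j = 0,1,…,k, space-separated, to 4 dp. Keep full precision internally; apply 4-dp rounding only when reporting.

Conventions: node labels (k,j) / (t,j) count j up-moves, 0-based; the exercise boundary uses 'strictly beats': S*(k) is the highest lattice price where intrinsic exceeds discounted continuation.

Δt=0.15586, u=1.19725, d=0.83525, q=0.49457, disc=e^(-rΔt)=0.98592
k=7 terminal: V=max(K-S,0) → 81.9103 62.2993 34.1890 0.0000 0.0000 0.0000 0.0000 0.0000
k=6: j=0 S=54.1750 intr=72.9850 cont=71.1943 V=72.9850[EX]; j=1 S=77.6542 intr=49.5058 cont=47.7151 V=49.5058[EX]; j=2 S=111.3091 intr=15.8509 cont=17.0366 V=17.0366[hold]; j=3 S=159.5500 intr=0.0000 cont=0.0000 V=0.0000[hold]; j=4 S=228.6983 intr=0.0000 cont=0.0000 V=0.0000[hold]; j=5 S=327.8151 intr=0.0000 cont=0.0000 V=0.0000[hold]; j=6 S=469.8887 intr=0.0000 cont=0.0000 V=0.0000[hold]  S*(6)=77.6542
k=5: j=0 S=64.8607 intr=62.2993 cont=60.5085 V=62.2993[EX]; j=1 S=92.9710 intr=34.1890 cont=32.9763 V=34.1890[EX]; j=2 S=133.2643 intr=0.0000 cont=8.4895 V=8.4895[hold]; j=3 S=191.0204 intr=0.0000 cont=0.0000 V=0.0000[hold]; j=4 S=273.8079 intr=0.0000 cont=0.0000 V=0.0000[hold]; j=5 S=392.4750 intr=0.0000 cont=0.0000 V=0.0000[hold]  S*(5)=92.9710
k=4: j=0 S=77.6542 intr=49.5058 cont=47.7151 V=49.5058[EX]; j=1 S=111.3091 intr=15.8509 cont=21.1762 V=21.1762[hold]; j=2 S=159.5500 intr=0.0000 cont=4.2304 V=4.2304[hold]; j=3 S=228.6983 intr=0.0000 cont=0.0000 V=0.0000[hold]; j=4 S=327.8151 intr=0.0000 cont=0.0000 V=0.0000[hold]  S*(4)=77.6542
k=3: j=0 S=92.9710 intr=34.1890 cont=34.9948 V=34.9948[hold]; j=1 S=133.2643 intr=0.0000 cont=12.6150 V=12.6150[hold]; j=2 S=191.0204 intr=0.0000 cont=2.1080 V=2.1080[hold]; j=3 S=273.8079 intr=0.0000 cont=0.0000 V=0.0000[hold]  S*(3)=-
k=2: j=0 S=111.3091 intr=15.8509 cont=23.5894 V=23.5894[hold]; j=1 S=159.5500 intr=0.0000 cont=7.3140 V=7.3140[hold]; j=2 S=228.6983 intr=0.0000 cont=1.0504 V=1.0504[hold]  S*(2)=-
k=1: j=0 S=133.2643 intr=0.0000 cont=15.3212 V=15.3212[hold]; j=1 S=191.0204 intr=0.0000 cont=4.1568 V=4.1568[hold]  S*(1)=-
k=0: j=0 S=159.5500 intr=0.0000 cont=9.6616 V=9.6616[hold]  S*(0)=-

price = 9.6616
boundary = - - - - 77.6542 92.9710 77.6542
tree:
9.6616
15.3212 4.1568
23.5894 7.3140 1.0504
34.9948 12.6150 2.1080 0.0000
49.5058 21.1762 4.2304 0.0000 0.0000
62.2993 34.1890 8.4895 0.0000 0.0000 0.0000
72.9850 49.5058 17.0366 0.0000 0.0000 0.0000 0.0000
81.9103 62.2993 34.1890 0.0000 0.0000 0.0000 0.0000 0.0000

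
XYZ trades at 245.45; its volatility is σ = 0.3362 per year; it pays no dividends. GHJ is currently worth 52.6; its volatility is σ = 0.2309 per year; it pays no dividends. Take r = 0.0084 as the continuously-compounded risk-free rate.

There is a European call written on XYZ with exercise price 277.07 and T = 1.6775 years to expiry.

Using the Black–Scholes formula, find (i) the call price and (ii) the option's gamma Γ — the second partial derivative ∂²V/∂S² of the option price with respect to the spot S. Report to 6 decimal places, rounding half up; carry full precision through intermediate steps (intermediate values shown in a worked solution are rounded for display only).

σ√T = 0.3362·√1.6775 = 0.435441
d₁ = (ln(S/K) + (r+σ²/2)T) / (σ√T) = (ln(245.45/277.07) + (0.0084+0.3362²/2)·1.6775) / 0.435441 = (-0.121177 + 0.108895) / 0.435441 = -0.028205
d₂ = d₁ − σ√T = -0.028205 − 0.435441 = -0.463646
e^{−rT} = 0.986008
N(d₁) = 0.488749,  N(d₂) = 0.321451
Call price V = S·N(d₁) − K·e^{−rT}·N(d₂) = 119.963514 − 87.818165 = 32.145348
φ(d₁) = (1/√(2π))·e^{−d₁²/2} = 0.398784
Γ = φ(d₁) / (S·σ·√T) = 0.003731

price = 32.145348
Γ = 0.003731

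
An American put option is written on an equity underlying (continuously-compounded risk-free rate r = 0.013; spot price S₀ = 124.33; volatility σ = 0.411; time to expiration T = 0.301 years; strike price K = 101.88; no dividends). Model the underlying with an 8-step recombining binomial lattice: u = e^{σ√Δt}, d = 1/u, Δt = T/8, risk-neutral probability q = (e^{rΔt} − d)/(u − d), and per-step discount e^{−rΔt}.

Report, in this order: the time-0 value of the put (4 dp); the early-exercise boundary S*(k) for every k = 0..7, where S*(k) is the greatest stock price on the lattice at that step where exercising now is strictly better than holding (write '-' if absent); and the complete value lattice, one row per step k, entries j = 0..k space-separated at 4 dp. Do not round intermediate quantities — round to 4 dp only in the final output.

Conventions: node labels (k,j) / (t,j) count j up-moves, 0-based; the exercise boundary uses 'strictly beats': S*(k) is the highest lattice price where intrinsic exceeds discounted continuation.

price = 2.5567
boundary = - - - - - - 77.0616 83.4567
tree:
2.5567
4.0298 0.9834
6.2120 1.6993 0.2185
9.3195 2.8940 0.4230 0.0000
13.5189 4.8365 0.8189 0.0000 0.0000
18.8025 7.8803 1.5852 0.0000 0.0000 0.0000
24.8184 12.3858 3.0684 0.0000 0.0000 0.0000 0.0000
30.7234 18.4233 5.9397 0.0000 0.0000 0.0000 0.0000 0.0000
36.1760 24.8184 11.4976 0.0000 0.0000 0.0000 0.0000 0.0000 0.0000

params: Δt=0.03762 u=1.08299 d=0.92337 q=0.48315 e^(-rΔt)=0.99951
t_8 payoffs: 36.1760 24.8184 11.4976 0.0000 0.0000 0.0000 0.0000 0.0000 0.0000
t_7: node(7,0) S=71.1566 payoff=30.7234 vs cont=30.6736 → 30.7234 [stop]  node(7,1) S=83.4567 payoff=18.4233 vs cont=18.3735 → 18.4233 [stop]  node(7,2) S=97.8829 payoff=3.9971 vs cont=5.9397 → 5.9397 [wait]  node(7,3) S=114.8029 payoff=0.0000 vs cont=0.0000 → 0.0000 [wait]  node(7,4) S=134.6477 payoff=0.0000 vs cont=0.0000 → 0.0000 [wait]  node(7,5) S=157.9228 payoff=0.0000 vs cont=0.0000 → 0.0000 [wait]  node(7,6) S=185.2212 payoff=0.0000 vs cont=0.0000 → 0.0000 [wait]  node(7,7) S=217.2385 payoff=0.0000 vs cont=0.0000 → 0.0000 [wait]  ⇒ S*(7)=83.4567
t_6: node(6,0) S=77.0616 payoff=24.8184 vs cont=24.7686 → 24.8184 [stop]  node(6,1) S=90.3824 payoff=11.4976 vs cont=12.3858 → 12.3858 [wait]  node(6,2) S=106.0059 payoff=0.0000 vs cont=3.0684 → 3.0684 [wait]  node(6,3) S=124.3300 payoff=0.0000 vs cont=0.0000 → 0.0000 [wait]  node(6,4) S=145.8216 payoff=0.0000 vs cont=0.0000 → 0.0000 [wait]  node(6,5) S=171.0282 payoff=0.0000 vs cont=0.0000 → 0.0000 [wait]  node(6,6) S=200.5921 payoff=0.0000 vs cont=0.0000 → 0.0000 [wait]  ⇒ S*(6)=77.0616
t_5: node(5,0) S=83.4567 payoff=18.4233 vs cont=18.8025 → 18.8025 [wait]  node(5,1) S=97.8829 payoff=3.9971 vs cont=7.8803 → 7.8803 [wait]  node(5,2) S=114.8029 payoff=0.0000 vs cont=1.5852 → 1.5852 [wait]  node(5,3) S=134.6477 payoff=0.0000 vs cont=0.0000 → 0.0000 [wait]  node(5,4) S=157.9228 payoff=0.0000 vs cont=0.0000 → 0.0000 [wait]  node(5,5) S=185.2212 payoff=0.0000 vs cont=0.0000 → 0.0000 [wait]  ⇒ S*(5)=-
t_4: node(4,0) S=90.3824 payoff=11.4976 vs cont=13.5189 → 13.5189 [wait]  node(4,1) S=106.0059 payoff=0.0000 vs cont=4.8365 → 4.8365 [wait]  node(4,2) S=124.3300 payoff=0.0000 vs cont=0.8189 → 0.8189 [wait]  node(4,3) S=145.8216 payoff=0.0000 vs cont=0.0000 → 0.0000 [wait]  node(4,4) S=171.0282 payoff=0.0000 vs cont=0.0000 → 0.0000 [wait]  ⇒ S*(4)=-
t_3: node(3,0) S=97.8829 payoff=3.9971 vs cont=9.3195 → 9.3195 [wait]  node(3,1) S=114.8029 payoff=0.0000 vs cont=2.8940 → 2.8940 [wait]  node(3,2) S=134.6477 payoff=0.0000 vs cont=0.4230 → 0.4230 [wait]  node(3,3) S=157.9228 payoff=0.0000 vs cont=0.0000 → 0.0000 [wait]  ⇒ S*(3)=-
t_2: node(2,0) S=106.0059 payoff=0.0000 vs cont=6.2120 → 6.2120 [wait]  node(2,1) S=124.3300 payoff=0.0000 vs cont=1.6993 → 1.6993 [wait]  node(2,2) S=145.8216 payoff=0.0000 vs cont=0.2185 → 0.2185 [wait]  ⇒ S*(2)=-
t_1: node(1,0) S=114.8029 payoff=0.0000 vs cont=4.0298 → 4.0298 [wait]  node(1,1) S=134.6477 payoff=0.0000 vs cont=0.9834 → 0.9834 [wait]  ⇒ S*(1)=-
t_0: node(0,0) S=124.3300 payoff=0.0000 vs cont=2.5567 → 2.5567 [wait]  ⇒ S*(0)=-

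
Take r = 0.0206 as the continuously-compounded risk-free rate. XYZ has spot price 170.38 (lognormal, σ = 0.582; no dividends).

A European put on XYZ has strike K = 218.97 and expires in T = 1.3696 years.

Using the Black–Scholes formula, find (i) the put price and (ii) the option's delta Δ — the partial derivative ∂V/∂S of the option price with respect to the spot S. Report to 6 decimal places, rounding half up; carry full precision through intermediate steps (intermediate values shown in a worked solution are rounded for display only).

σ√T = 0.582·√1.3696 = 0.681114
d₁ = (ln(S/K) + (r+σ²/2)T) / (σ√T) = (ln(170.38/218.97) + (0.0206+0.582²/2)·1.3696) / 0.681114 = (-0.250903 + 0.260172) / 0.681114 = 0.013608
d₂ = d₁ − σ√T = 0.013608 − 0.681114 = -0.667506
e^{−rT} = 0.972181
N(−d₁) = 0.494571,  N(−d₂) = 0.747776
Put price V = K·e^{−rT}·N(−d₂) − S·N(−d₁) = 159.185252 − 84.265083 = 74.920170
Δ = −N(−d₁) = -0.494571

price = 74.920170
Δ = -0.494571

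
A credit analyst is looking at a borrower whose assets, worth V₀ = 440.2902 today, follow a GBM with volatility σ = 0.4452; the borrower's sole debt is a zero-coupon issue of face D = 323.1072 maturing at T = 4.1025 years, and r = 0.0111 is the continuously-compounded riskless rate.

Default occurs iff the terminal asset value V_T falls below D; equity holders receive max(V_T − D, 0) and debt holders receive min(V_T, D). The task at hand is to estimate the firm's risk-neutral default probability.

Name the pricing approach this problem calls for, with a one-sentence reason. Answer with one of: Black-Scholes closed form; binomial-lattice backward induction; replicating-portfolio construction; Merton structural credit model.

framework: Merton structural credit model

Key observation: the question is about default risk generated by asset-value dynamics against a debt face of 323.1072 — the structural framework prices exactly that.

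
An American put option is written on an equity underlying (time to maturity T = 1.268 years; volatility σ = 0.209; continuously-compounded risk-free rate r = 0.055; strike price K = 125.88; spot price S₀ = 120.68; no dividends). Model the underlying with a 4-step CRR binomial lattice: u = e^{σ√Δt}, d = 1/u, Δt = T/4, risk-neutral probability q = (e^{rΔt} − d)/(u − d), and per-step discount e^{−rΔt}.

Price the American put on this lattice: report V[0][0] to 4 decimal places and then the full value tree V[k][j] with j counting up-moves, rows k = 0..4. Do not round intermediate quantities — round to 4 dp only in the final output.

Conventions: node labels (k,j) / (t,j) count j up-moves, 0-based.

params: Δt=0.31700 u=1.12488 d=0.88899 q=0.54518 e^(-rΔt)=0.98272
t_4 payoffs: 50.5068 30.5069 5.2000 0.0000 0.0000
k=3: node(3,0) S=84.7855 payoff=41.0945 vs cont=38.9188 → 41.0945 [stop]  node(3,1) S=107.2829 payoff=18.5971 vs cont=16.4214 → 18.5971 [stop]  node(3,2) S=135.7500 payoff=0.0000 vs cont=2.3242 → 2.3242 [wait]  node(3,3) S=171.7707 payoff=0.0000 vs cont=0.0000 → 0.0000 [wait]
k=2: node(2,0) S=95.3731 payoff=30.5069 vs cont=28.3312 → 30.5069 [stop]  node(2,1) S=120.6800 payoff=5.2000 vs cont=9.5574 → 9.5574 [wait]  node(2,2) S=152.7019 payoff=0.0000 vs cont=1.0388 → 1.0388 [wait]
k=1: node(1,0) S=107.2829 payoff=18.5971 vs cont=18.7559 → 18.7559 [wait]  node(1,1) S=135.7500 payoff=0.0000 vs cont=4.8284 → 4.8284 [wait]
k=0: node(0,0) S=120.6800 payoff=5.2000 vs cont=10.9700 → 10.9700 [wait]

price = 10.9700
tree:
10.9700
18.7559 4.8284
30.5069 9.5574 1.0388
41.0945 18.5971 2.3242 0.0000
50.5068 30.5069 5.2000 0.0000 0.0000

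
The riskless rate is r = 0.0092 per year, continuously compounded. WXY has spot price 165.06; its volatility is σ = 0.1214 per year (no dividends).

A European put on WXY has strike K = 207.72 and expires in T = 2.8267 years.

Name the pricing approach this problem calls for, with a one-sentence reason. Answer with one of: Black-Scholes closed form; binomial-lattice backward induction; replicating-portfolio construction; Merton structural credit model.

Key observation: with WXY following a GBM at constant σ and r, the European put struck at 207.72 prices in closed form — nothing here needs a stepwise model or a balance sheet.

framework: Black-Scholes closed form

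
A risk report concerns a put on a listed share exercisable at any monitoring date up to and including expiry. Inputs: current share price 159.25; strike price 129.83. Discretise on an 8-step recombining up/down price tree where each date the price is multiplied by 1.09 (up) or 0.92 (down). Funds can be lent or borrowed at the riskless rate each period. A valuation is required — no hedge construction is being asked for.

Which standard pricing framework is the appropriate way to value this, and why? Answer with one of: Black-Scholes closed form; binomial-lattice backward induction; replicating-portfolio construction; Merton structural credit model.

Key observation: with exercise allowed before expiry on a discrete up/down model (8 steps from spot 159.25), the strike-129.83 put's value must be rolled back through the tree testing early exercise at each node.

framework: binomial-lattice backward induction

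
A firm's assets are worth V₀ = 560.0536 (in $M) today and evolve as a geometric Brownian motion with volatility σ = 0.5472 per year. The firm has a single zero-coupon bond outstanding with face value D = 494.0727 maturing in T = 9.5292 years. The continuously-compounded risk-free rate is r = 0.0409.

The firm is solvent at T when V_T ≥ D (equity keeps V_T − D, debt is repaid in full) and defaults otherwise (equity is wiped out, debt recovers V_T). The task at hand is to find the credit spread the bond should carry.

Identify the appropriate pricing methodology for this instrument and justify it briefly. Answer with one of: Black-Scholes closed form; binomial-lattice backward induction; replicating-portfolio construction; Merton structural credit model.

Key observation: a levered firm with one bullet debt due at 9.5292 years is the canonical structural-credit setup: equity is a call on the firm's assets struck at the face value.

framework: Merton structural credit model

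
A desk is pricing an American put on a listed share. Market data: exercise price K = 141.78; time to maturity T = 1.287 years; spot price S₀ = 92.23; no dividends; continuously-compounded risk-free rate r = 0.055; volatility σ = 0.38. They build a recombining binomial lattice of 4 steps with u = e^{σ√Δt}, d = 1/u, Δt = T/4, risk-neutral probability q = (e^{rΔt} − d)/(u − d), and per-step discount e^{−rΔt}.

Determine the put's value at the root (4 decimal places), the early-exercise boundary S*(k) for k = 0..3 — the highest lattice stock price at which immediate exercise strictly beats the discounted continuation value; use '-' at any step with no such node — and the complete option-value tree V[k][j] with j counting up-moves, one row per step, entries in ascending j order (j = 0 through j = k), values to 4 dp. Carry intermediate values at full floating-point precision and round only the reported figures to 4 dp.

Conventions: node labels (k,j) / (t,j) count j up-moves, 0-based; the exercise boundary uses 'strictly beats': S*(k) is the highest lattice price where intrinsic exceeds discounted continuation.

params: Δt=0.32175 u=1.24054 d=0.80610 q=0.48742 e^(-rΔt)=0.98246
t_4 payoffs: 102.8371 81.8492 49.5500 0.0000 0.0000
t_3: node(3,0) S=48.3102 payoff=93.4698 vs cont=90.9829 → 93.4698 [stop]  node(3,1) S=74.3466 payoff=67.4334 vs cont=64.9465 → 67.4334 [stop]  node(3,2) S=114.4151 payoff=27.3649 vs cont=24.9530 → 27.3649 [stop]  node(3,3) S=176.0781 payoff=0.0000 vs cont=0.0000 → 0.0000 [wait]  ⇒ S*(3)=114.4151
t_2: node(2,0) S=59.9308 payoff=81.8492 vs cont=79.3623 → 81.8492 [stop]  node(2,1) S=92.2300 payoff=49.5500 vs cont=47.0631 → 49.5500 [stop]  node(2,2) S=141.9366 payoff=0.0000 vs cont=13.7808 → 13.7808 [wait]  ⇒ S*(2)=92.2300
t_1: node(1,0) S=74.3466 payoff=67.4334 vs cont=64.9465 → 67.4334 [stop]  node(1,1) S=114.4151 payoff=27.3649 vs cont=31.5521 → 31.5521 [wait]  ⇒ S*(1)=74.3466
t_0: node(0,0) S=92.2300 payoff=49.5500 vs cont=49.0682 → 49.5500 [stop]  ⇒ S*(0)=92.2300

price = 49.5500
boundary = 92.2300 74.3466 92.2300 114.4151
tree:
49.5500
67.4334 31.5521
81.8492 49.5500 13.7808
93.4698 67.4334 27.3649 0.0000
102.8371 81.8492 49.5500 0.0000 0.0000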